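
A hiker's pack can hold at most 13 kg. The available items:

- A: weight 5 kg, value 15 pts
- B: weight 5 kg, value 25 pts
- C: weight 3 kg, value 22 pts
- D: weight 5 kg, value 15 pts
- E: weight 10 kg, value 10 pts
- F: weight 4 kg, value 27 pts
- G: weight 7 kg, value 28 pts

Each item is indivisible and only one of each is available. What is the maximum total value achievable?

74 pts

This is a 0/1 knapsack; check combinations near the capacity.
- B+C+F: weight 5+3+4=12, value 25+22+27=74
- A+C+F: weight 5+3+4=12, value 15+22+27=64
- C+D+F: weight 3+5+4=12, value 22+15+27=64
- A+B+C: weight 5+5+3=13, value 15+25+22=62
- B+C+D: weight 5+3+5=13, value 25+22+15=62
Best: 74 pts.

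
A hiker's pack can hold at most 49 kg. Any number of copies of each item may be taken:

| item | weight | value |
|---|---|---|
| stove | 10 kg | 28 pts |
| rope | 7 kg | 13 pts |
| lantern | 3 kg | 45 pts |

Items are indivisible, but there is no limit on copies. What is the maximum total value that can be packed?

Best value-per-unit is lantern at 45/3, and filling with it alone uses weight 16×3=48. No mix of the others beats 16×45 = 720.

720 pts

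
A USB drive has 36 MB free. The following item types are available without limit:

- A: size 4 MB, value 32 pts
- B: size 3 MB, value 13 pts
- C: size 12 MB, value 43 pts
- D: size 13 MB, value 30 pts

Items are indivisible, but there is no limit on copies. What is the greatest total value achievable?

Best value-per-unit is A at 32/4, and filling with it alone uses size 9×4=36. No mix of the others beats 9×32 = 288.

288 pts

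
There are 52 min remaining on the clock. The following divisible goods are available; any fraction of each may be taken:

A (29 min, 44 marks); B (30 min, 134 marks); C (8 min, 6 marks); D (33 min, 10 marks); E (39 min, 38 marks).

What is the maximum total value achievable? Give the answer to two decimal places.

Take in order of value per unit:
- B (134/30 per unit): all 30 → value 134, running total 134.00
- A (44/29 per unit): 22 of 29 → value 22×44/29 = 33.3793, running total 167.38
Total 167.38.

167.38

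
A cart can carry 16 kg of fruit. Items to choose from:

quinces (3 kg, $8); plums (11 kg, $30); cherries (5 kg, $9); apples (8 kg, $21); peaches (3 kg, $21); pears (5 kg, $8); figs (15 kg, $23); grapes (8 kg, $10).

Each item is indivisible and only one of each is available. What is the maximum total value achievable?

$51

Check high-value combinations within 16 kg:
- plums+peaches: weight 11+3=14, value 30+21=51
- cherries+apples+peaches: weight 5+8+3=16, value 9+21+21=51
- quinces+apples+peaches: weight 3+8+3=14, value 8+21+21=50
- apples+peaches+pears: weight 8+3+5=16, value 21+21+8=50
- quinces+cherries+peaches+pears: weight 3+5+3+5=16, value 8+9+21+8=46
Best: $51.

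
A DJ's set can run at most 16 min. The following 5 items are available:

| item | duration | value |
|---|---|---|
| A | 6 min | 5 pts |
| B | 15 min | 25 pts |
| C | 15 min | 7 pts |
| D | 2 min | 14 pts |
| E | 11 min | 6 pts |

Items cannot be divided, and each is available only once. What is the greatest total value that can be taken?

Check high-value combinations within 16 min:
- B: duration 15, value 25
- D+E: duration 2+11=13, value 14+6=20
- A+D: duration 6+2=8, value 5+14=19
Best: 25 pts.

25 pts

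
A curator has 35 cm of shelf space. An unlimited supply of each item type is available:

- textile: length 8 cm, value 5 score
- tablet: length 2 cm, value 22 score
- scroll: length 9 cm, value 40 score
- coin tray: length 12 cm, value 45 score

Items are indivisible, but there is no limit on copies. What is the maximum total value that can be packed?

Best value-per-unit is tablet at 22/2, and filling with it alone uses length 17×2=34. No mix of the others beats 17×22 = 374.

374 score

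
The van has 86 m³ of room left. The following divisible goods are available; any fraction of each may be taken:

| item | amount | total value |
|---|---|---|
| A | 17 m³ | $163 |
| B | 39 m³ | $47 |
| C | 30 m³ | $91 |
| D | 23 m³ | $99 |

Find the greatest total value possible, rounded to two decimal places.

Take in order of value per unit:
- A (163/17 per unit): all 17 → value 163, running total 163.00
- D (99/23 per unit): all 23 → value 99, running total 262.00
- C (91/30 per unit): all 30 → value 91, running total 353.00
- B (47/39 per unit): 16 of 39 → value 16×47/39 = 19.2821, running total 372.28
Total 372.28.

372.28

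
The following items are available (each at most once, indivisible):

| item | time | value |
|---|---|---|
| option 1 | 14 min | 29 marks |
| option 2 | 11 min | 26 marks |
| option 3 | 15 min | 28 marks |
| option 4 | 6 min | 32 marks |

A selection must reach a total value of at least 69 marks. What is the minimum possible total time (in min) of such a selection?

31

Subsets with value ≥ 69, sorted by total time:
- option 1+option 2+option 4: time 31, value 87
- option 2+option 3+option 4: time 32, value 86
- option 1+option 3+option 4: time 35, value 89
Minimum time: 31 min.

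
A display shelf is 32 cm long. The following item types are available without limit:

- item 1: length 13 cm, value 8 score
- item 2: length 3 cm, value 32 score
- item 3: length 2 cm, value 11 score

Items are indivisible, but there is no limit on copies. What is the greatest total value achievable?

Best value-per-unit is item 2 at 32/3; filling with it alone gives 10×32 = 320.
Optimal mix: 10×item 2 + 1×item 3 → length 32, value 331.

331 score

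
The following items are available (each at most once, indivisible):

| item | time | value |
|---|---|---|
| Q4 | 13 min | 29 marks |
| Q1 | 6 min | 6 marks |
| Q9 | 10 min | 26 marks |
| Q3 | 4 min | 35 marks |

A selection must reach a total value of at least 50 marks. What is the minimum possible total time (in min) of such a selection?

Subsets with value ≥ 50, sorted by total time:
- Q9+Q3: time 14, value 61
- Q4+Q3: time 17, value 64
- Q1+Q9+Q3: time 20, value 67
- Q4+Q1+Q3: time 23, value 70
Minimum time: 14 min.

14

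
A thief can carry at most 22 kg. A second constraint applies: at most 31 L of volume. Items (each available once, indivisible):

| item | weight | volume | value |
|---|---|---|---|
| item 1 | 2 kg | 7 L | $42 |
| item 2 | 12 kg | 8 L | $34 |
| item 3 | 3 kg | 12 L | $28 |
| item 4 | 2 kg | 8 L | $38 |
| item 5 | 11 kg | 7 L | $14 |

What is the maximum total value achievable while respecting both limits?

Feasible sets respecting both limits:
- item 1+item 2+item 4: weight 16, volume 23, value 114
- item 1+item 3+item 4: weight 7, volume 27, value 108
- item 1+item 2+item 3: weight 17, volume 27, value 104
- item 2+item 3+item 4: weight 17, volume 28, value 100
Best: $114.

$114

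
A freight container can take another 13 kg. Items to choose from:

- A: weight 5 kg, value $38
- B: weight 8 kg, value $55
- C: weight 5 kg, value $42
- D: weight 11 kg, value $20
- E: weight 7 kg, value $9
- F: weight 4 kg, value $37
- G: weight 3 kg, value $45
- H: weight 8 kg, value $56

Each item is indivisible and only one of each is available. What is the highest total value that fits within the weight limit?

$125

Check high-value combinations within 13 kg:
- A+C+G: weight 5+5+3=13, value 38+42+45=125
- C+F+G: weight 5+4+3=12, value 42+37+45=124
- A+F+G: weight 5+4+3=12, value 38+37+45=120
- G+H: weight 3+8=11, value 45+56=101
Best: $125.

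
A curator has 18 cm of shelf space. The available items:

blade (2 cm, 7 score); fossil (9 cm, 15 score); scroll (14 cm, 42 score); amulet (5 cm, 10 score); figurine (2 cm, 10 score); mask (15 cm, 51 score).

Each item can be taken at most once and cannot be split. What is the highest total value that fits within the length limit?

Check high-value combinations within 18 cm:
- figurine+mask: length 2+15=17, value 10+51=61
- blade+scroll+figurine: length 2+14+2=18, value 7+42+10=59
- blade+mask: length 2+15=17, value 7+51=58
- scroll+figurine: length 14+2=16, value 42+10=52
- mask: length 15, value 51
Best: 61 score.

61 score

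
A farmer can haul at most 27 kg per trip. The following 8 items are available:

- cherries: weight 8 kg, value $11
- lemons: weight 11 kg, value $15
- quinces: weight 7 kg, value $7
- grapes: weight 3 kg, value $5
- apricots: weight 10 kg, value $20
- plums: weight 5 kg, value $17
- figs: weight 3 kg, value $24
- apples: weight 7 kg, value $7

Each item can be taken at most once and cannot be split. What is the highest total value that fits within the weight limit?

Check high-value combinations within 27 kg:
- cherries+apricots+plums+figs: weight 8+10+5+3=26, value 11+20+17+24=72
- quinces+apricots+plums+figs: weight 7+10+5+3=25, value 7+20+17+24=68
- apricots+plums+figs+apples: weight 10+5+3+7=25, value 20+17+24+7=68
- cherries+lemons+plums+figs: weight 8+11+5+3=27, value 11+15+17+24=67
- grapes+apricots+plums+figs: weight 3+10+5+3=21, value 5+20+17+24=66
Best: $72.

$72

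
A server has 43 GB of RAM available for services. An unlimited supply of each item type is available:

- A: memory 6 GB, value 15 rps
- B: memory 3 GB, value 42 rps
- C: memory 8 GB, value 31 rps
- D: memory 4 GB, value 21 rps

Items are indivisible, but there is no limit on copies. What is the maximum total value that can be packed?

Best value-per-unit is B at 42/3, and filling with it alone uses memory 14×3=42. No mix of the others beats 14×42 = 588.

588 rps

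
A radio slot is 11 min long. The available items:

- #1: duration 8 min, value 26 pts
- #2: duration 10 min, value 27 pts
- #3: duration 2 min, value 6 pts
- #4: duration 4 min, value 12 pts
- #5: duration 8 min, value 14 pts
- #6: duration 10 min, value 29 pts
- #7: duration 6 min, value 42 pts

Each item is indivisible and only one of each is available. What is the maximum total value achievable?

54 pts

Check high-value combinations within 11 min:
- #4+#7: duration 4+6=10, value 12+42=54
- #3+#7: duration 2+6=8, value 6+42=48
- #7: duration 6, value 42
- #1+#3: duration 8+2=10, value 26+6=32
Best: 54 pts.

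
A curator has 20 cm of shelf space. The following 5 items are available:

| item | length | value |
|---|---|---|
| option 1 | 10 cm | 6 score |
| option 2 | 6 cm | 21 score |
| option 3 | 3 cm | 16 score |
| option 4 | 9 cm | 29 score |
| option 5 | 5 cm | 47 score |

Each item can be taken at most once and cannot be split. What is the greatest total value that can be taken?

97 score

Check high-value combinations within 20 cm:
- option 2+option 4+option 5: length 6+9+5=20, value 21+29+47=97
- option 3+option 4+option 5: length 3+9+5=17, value 16+29+47=92
- option 2+option 3+option 5: length 6+3+5=14, value 21+16+47=84
Best: 97 score.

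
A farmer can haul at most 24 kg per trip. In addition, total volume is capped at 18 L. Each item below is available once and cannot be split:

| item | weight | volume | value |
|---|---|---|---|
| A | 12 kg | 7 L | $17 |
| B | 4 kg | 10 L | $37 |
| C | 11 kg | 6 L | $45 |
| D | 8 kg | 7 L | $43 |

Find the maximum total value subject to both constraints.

$88

Feasible sets respecting both limits:
- C+D: weight 19, volume 13, value 88
- B+C: weight 15, volume 16, value 82
- B+D: weight 12, volume 17, value 80
Best: $88.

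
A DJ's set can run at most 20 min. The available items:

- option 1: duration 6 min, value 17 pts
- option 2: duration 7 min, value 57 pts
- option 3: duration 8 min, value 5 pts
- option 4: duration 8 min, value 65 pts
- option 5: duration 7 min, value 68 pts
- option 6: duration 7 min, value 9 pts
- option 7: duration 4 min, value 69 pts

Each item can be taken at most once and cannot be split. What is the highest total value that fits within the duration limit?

Check high-value combinations within 20 min:
- option 4+option 5+option 7: duration 8+7+4=19, value 65+68+69=202
- option 2+option 5+option 7: duration 7+7+4=18, value 57+68+69=194
- option 2+option 4+option 7: duration 7+8+4=19, value 57+65+69=191
Best: 202 pts.

202 pts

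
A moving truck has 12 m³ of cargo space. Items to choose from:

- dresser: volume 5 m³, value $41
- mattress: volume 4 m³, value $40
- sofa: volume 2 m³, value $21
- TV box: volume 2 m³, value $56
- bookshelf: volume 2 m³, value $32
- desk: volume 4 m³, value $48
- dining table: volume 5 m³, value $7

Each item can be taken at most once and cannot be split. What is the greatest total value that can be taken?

$176

Check high-value combinations within 12 m³:
- mattress+TV box+bookshelf+desk: volume 4+2+2+4=12, value 40+56+32+48=176
- mattress+sofa+TV box+desk: volume 4+2+2+4=12, value 40+21+56+48=165
- sofa+TV box+bookshelf+desk: volume 2+2+2+4=10, value 21+56+32+48=157
Best: $176.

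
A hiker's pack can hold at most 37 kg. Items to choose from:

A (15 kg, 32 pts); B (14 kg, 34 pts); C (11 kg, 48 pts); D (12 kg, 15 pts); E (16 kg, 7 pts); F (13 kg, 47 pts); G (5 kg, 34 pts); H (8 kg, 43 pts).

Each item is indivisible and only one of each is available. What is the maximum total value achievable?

Check high-value combinations within 37 kg:
- C+F+G+H: weight 11+13+5+8=37, value 48+47+34+43=172
- C+D+G+H: weight 11+12+5+8=36, value 48+15+34+43=140
- C+F+H: weight 11+13+8=32, value 48+47+43=138
- C+F+G: weight 11+13+5=29, value 48+47+34=129
Best: 172 pts.

172 pts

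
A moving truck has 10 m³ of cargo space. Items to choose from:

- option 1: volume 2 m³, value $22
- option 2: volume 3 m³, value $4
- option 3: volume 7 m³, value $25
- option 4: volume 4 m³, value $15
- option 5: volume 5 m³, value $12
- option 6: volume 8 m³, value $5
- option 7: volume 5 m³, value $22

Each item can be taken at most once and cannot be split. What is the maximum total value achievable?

$48

Check high-value combinations within 10 m³:
- option 1+option 2+option 7: volume 2+3+5=10, value 22+4+22=48
- option 1+option 3: volume 2+7=9, value 22+25=47
- option 1+option 7: volume 2+5=7, value 22+22=44
- option 1+option 2+option 4: volume 2+3+4=9, value 22+4+15=41
- option 1+option 2+option 5: volume 2+3+5=10, value 22+4+12=38
Best: $48.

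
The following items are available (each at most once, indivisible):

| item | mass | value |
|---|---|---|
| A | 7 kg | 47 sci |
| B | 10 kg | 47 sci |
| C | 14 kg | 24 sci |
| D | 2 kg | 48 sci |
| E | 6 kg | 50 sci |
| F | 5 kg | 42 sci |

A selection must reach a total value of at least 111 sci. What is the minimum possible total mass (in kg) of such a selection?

13

Subsets with value ≥ 111, sorted by total mass:
- D+E+F: mass 13, value 140
- A+D+F: mass 14, value 137
- A+D+E: mass 15, value 145
Minimum mass: 13 kg.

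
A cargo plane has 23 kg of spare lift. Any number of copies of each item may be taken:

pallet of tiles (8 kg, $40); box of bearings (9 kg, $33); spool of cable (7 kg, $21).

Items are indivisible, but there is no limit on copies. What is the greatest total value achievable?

$101

Best value-per-unit is pallet of tiles at 40/8; filling with it alone gives 2×40 = 80.
Optimal mix: 2×pallet of tiles + 1×spool of cable → weight 23, value 101.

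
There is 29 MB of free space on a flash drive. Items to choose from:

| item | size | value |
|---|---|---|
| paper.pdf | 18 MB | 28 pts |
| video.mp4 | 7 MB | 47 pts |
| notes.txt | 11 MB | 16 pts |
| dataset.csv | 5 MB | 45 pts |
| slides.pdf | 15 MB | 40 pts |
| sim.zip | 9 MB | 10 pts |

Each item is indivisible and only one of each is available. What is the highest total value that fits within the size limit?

132 pts

This is a 0/1 knapsack; check combinations near the capacity.
- video.mp4+dataset.csv+slides.pdf: size 7+5+15=27, value 47+45+40=132
- video.mp4+notes.txt+dataset.csv: size 7+11+5=23, value 47+16+45=108
- video.mp4+dataset.csv+sim.zip: size 7+5+9=21, value 47+45+10=102
- dataset.csv+slides.pdf+sim.zip: size 5+15+9=29, value 45+40+10=95
- video.mp4+dataset.csv: size 7+5=12, value 47+45=92
Best: 132 pts.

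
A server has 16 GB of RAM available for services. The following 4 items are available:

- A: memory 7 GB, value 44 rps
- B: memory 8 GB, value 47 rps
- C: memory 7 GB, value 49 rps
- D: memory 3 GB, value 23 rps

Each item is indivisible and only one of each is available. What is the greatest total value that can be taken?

96 rps

Check high-value combinations within 16 GB:
- B+C: memory 8+7=15, value 47+49=96
- A+C: memory 7+7=14, value 44+49=93
- A+B: memory 7+8=15, value 44+47=91
- C+D: memory 7+3=10, value 49+23=72
Best: 96 rps.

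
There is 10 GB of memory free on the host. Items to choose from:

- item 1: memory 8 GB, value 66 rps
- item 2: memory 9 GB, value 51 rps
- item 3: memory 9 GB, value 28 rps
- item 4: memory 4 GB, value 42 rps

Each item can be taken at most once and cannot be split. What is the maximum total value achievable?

66 rps

Check high-value combinations within 10 GB:
- item 1: memory 8, value 66
- item 2: memory 9, value 51
- item 4: memory 4, value 42
- item 3: memory 9, value 28
Best: 66 rps.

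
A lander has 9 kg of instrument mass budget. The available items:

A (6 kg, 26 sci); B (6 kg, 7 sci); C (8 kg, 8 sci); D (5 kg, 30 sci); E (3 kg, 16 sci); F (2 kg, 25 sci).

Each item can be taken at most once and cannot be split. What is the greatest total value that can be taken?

Check high-value combinations within 9 kg:
- D+F: mass 5+2=7, value 30+25=55
- A+F: mass 6+2=8, value 26+25=51
- D+E: mass 5+3=8, value 30+16=46
- A+E: mass 6+3=9, value 26+16=42
Best: 55 sci.

55 sci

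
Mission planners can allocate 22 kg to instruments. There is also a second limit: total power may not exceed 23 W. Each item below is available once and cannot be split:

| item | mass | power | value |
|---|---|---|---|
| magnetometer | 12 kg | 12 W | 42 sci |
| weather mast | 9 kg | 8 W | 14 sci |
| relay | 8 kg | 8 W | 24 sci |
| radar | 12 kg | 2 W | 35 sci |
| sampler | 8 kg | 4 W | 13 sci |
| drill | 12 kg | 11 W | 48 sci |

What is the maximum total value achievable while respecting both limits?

72 sci

Feasible sets respecting both limits:
- relay+drill: mass 20, power 19, value 72
- magnetometer+relay: mass 20, power 20, value 66
- weather mast+drill: mass 21, power 19, value 62
- sampler+drill: mass 20, power 15, value 61
Best: 72 sci.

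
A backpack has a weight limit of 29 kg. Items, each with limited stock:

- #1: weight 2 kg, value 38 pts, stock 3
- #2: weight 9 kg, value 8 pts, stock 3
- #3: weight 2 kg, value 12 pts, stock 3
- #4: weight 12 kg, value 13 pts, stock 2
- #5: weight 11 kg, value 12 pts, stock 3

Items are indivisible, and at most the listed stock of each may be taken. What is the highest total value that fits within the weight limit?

Best selections within weight 29 and stock limits:
- 3×#1 + 3×#3 + 1×#4: weight 24, value 163
- 3×#1 + 3×#3 + 1×#5: weight 23, value 162
- 3×#1 + 1×#2 + 3×#3: weight 21, value 158
Best: 163 pts.

163 pts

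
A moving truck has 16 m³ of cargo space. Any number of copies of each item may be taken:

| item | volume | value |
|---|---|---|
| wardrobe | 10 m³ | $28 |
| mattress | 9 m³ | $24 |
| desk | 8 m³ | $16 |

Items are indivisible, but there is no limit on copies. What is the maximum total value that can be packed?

$32

Best value-per-unit is wardrobe at 28/10; filling with it alone gives 1×28 = 28.
Optimal mix: 2×desk → volume 16, value 32.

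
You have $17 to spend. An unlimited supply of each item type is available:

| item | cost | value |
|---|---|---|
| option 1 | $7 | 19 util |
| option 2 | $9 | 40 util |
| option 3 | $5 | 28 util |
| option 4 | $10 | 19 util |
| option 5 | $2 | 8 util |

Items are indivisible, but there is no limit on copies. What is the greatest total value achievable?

92 util

Best value-per-unit is option 3 at 28/5; filling with it alone gives 3×28 = 84.
Optimal mix: 3×option 3 + 1×option 5 → cost 17, value 92.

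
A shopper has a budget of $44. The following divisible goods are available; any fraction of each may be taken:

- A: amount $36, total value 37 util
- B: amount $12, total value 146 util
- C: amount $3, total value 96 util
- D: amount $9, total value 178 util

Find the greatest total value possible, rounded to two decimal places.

Take in order of value per unit:
- C (96/3 per unit): all 3 → value 96, running total 96.00
- D (178/9 per unit): all 9 → value 178, running total 274.00
- B (146/12 per unit): all 12 → value 146, running total 420.00
- A (37/36 per unit): 20 of 36 → value 20×37/36 = 20.5556, running total 440.56
Total 440.56.

440.56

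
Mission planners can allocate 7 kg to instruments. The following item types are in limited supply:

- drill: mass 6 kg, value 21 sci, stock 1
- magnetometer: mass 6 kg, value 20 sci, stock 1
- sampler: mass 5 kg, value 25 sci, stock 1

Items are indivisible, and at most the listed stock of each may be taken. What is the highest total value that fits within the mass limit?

Top feasible selections:
- 1×sampler: mass 5, value 25
- 1×drill: mass 6, value 21
- 1×magnetometer: mass 6, value 20
Best: 25 sci.

25 sci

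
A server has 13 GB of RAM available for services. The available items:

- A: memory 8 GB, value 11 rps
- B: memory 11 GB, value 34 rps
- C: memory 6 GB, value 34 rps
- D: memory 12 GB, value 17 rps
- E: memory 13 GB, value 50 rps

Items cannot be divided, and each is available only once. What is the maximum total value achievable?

This is a 0/1 knapsack; check combinations near the capacity.
- E: memory 13, value 50
- C: memory 6, value 34
- B: memory 11, value 34
Best: 50 rps.

50 rps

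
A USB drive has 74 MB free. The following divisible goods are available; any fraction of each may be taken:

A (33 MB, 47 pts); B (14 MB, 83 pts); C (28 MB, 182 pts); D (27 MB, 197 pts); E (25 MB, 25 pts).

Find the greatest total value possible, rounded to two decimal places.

Take in order of value per unit:
- D (197/27 per unit): all 27 → value 197, running total 197.00
- C (182/28 per unit): all 28 → value 182, running total 379.00
- B (83/14 per unit): all 14 → value 83, running total 462.00
- A (47/33 per unit): 5 of 33 → value 5×47/33 = 7.1212, running total 469.12
Total 469.12.

469.12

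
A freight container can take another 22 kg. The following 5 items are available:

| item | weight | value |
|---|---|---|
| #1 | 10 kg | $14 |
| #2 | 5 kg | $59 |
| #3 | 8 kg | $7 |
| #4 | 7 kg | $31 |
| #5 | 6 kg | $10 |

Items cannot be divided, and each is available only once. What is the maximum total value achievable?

$104

Check high-value combinations within 22 kg:
- #1+#2+#4: weight 10+5+7=22, value 14+59+31=104
- #2+#4+#5: weight 5+7+6=18, value 59+31+10=100
- #2+#3+#4: weight 5+8+7=20, value 59+7+31=97
- #2+#4: weight 5+7=12, value 59+31=90
Best: $104.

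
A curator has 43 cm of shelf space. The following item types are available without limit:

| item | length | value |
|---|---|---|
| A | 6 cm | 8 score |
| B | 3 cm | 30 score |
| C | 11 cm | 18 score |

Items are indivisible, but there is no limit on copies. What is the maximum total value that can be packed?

420 score

Best value-per-unit is B at 30/3, and filling with it alone uses length 14×3=42. No mix of the others beats 14×30 = 420.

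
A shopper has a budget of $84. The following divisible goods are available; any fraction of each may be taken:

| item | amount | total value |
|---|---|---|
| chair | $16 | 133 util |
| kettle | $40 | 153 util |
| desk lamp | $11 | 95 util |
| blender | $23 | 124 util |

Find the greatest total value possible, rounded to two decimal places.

Take in order of value per unit:
- desk lamp (95/11 per unit): all 11 → value 95, running total 95.00
- chair (133/16 per unit): all 16 → value 133, running total 228.00
- blender (124/23 per unit): all 23 → value 124, running total 352.00
- kettle (153/40 per unit): 34 of 40 → value 34×153/40 = 130.0500, running total 482.05
Total 482.05.

482.05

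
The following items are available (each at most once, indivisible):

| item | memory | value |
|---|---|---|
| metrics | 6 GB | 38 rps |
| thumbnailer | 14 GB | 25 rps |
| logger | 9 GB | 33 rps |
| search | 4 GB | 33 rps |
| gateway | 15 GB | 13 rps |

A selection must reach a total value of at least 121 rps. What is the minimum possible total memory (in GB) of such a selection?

33

Subsets with value ≥ 121, sorted by total memory:
- metrics+thumbnailer+logger+search: memory 33, value 129
- metrics+thumbnailer+logger+search+gateway: memory 48, value 142
Minimum memory: 33 GB.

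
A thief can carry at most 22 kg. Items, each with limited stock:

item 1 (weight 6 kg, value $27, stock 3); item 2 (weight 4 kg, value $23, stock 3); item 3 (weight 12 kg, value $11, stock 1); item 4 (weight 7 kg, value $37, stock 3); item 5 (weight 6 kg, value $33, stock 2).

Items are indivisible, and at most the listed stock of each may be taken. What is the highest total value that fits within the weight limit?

Best selections within weight 22 and stock limits:
- 2×item 2 + 2×item 4: weight 22, value 120
- 2×item 2 + 1×item 4 + 1×item 5: weight 21, value 116
- 1×item 1 + 1×item 2 + 2×item 5: weight 22, value 116
- 2×item 2 + 2×item 5: weight 20, value 112
Best: $120.

$120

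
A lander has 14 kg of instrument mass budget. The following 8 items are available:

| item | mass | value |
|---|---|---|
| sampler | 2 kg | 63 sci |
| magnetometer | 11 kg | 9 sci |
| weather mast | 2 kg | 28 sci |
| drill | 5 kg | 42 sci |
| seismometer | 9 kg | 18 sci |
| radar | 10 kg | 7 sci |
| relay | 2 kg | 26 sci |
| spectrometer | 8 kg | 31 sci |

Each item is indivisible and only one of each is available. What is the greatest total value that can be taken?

159 sci

Check high-value combinations within 14 kg:
- sampler+weather mast+drill+relay: mass 2+2+5+2=11, value 63+28+42+26=159
- sampler+weather mast+relay+spectrometer: mass 2+2+2+8=14, value 63+28+26+31=148
- sampler+weather mast+drill: mass 2+2+5=9, value 63+28+42=133
- sampler+drill+relay: mass 2+5+2=9, value 63+42+26=131
- sampler+weather mast+spectrometer: mass 2+2+8=12, value 63+28+31=122
Best: 159 sci.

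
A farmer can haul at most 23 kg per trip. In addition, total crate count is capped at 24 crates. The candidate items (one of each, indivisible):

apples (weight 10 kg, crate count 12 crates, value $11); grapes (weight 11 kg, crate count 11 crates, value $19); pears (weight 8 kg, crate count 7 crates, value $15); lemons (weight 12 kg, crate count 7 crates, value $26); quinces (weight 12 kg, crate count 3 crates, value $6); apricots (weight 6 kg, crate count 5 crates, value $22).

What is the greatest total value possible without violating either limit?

Feasible sets respecting both limits:
- lemons+apricots: weight 18, crate count 12, value 48
- grapes+lemons: weight 23, crate count 18, value 45
- pears+lemons: weight 20, crate count 14, value 41
- grapes+apricots: weight 17, crate count 16, value 41
Best: $48.

$48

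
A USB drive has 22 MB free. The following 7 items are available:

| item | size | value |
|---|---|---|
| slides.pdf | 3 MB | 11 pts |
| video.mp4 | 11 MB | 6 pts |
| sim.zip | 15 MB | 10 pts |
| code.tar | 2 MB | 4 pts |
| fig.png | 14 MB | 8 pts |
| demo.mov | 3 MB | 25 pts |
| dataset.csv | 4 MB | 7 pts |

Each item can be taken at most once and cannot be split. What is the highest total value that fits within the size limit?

49 pts

Check high-value combinations within 22 MB:
- slides.pdf+video.mp4+demo.mov+dataset.csv: size 3+11+3+4=21, value 11+6+25+7=49
- slides.pdf+code.tar+fig.png+demo.mov: size 3+2+14+3=22, value 11+4+8+25=48
- slides.pdf+code.tar+demo.mov+dataset.csv: size 3+2+3+4=12, value 11+4+25+7=47
Best: 49 pts.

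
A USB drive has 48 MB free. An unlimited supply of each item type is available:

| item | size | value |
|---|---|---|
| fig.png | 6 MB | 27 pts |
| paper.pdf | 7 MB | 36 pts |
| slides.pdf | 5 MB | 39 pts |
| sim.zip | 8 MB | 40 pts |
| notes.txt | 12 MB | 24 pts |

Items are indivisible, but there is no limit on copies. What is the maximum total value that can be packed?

352 pts

Best value-per-unit is slides.pdf at 39/5; filling with it alone gives 9×39 = 351.
Optimal mix: 8×slides.pdf + 1×sim.zip → size 48, value 352.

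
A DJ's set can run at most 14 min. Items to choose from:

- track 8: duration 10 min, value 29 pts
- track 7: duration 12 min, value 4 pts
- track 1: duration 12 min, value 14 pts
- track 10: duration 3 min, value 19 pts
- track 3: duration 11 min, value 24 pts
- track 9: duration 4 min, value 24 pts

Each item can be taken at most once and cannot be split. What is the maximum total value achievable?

53 pts

Check high-value combinations within 14 min:
- track 8+track 9: duration 10+4=14, value 29+24=53
- track 8+track 10: duration 10+3=13, value 29+19=48
- track 10+track 9: duration 3+4=7, value 19+24=43
- track 10+track 3: duration 3+11=14, value 19+24=43
Best: 53 pts.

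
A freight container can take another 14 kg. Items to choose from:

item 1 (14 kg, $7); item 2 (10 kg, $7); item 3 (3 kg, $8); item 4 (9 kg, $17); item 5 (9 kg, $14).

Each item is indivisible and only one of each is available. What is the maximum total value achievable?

Check high-value combinations within 14 kg:
- item 3+item 4: weight 3+9=12, value 8+17=25
- item 3+item 5: weight 3+9=12, value 8+14=22
- item 4: weight 9, value 17
- item 2+item 3: weight 10+3=13, value 7+8=15
- item 5: weight 9, value 14
Best: $25.

$25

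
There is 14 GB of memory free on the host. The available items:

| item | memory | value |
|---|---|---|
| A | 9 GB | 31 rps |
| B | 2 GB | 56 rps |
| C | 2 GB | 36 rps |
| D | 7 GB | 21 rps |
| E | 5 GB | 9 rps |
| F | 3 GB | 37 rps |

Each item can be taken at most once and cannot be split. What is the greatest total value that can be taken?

This is a 0/1 knapsack; check combinations near the capacity.
- B+C+D+F: memory 2+2+7+3=14, value 56+36+21+37=150
- B+C+E+F: memory 2+2+5+3=12, value 56+36+9+37=138
- B+C+F: memory 2+2+3=7, value 56+36+37=129
Best: 150 rps.

150 rps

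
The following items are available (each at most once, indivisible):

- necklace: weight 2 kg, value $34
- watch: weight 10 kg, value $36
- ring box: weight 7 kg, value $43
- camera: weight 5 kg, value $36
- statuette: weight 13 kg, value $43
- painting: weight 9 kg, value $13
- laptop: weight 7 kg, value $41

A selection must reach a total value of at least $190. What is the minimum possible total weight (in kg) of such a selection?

31

Subsets with value ≥ 190, sorted by total weight:
- necklace+watch+ring box+camera+laptop: weight 31, value 190
- necklace+ring box+camera+statuette+laptop: weight 34, value 197
Minimum weight: 31 kg.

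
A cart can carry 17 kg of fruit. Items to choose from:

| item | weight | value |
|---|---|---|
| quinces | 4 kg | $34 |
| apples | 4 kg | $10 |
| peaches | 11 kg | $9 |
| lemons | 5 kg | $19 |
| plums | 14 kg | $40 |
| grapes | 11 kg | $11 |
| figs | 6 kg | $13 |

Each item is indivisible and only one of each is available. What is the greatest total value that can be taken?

$66

Check high-value combinations within 17 kg:
- quinces+lemons+figs: weight 4+5+6=15, value 34+19+13=66
- quinces+apples+lemons: weight 4+4+5=13, value 34+10+19=63
- quinces+apples+figs: weight 4+4+6=14, value 34+10+13=57
Best: $66.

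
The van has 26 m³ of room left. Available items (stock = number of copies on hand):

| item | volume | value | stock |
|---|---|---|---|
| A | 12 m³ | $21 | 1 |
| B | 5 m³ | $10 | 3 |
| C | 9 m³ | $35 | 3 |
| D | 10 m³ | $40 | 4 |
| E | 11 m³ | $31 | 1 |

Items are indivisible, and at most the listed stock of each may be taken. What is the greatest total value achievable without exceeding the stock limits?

Top feasible selections:
- 1×B + 2×D: volume 25, value 90
- 1×B + 1×C + 1×D: volume 24, value 85
- 1×B + 1×D + 1×E: volume 26, value 81
- 2×D: volume 20, value 80
Best: $90.

$90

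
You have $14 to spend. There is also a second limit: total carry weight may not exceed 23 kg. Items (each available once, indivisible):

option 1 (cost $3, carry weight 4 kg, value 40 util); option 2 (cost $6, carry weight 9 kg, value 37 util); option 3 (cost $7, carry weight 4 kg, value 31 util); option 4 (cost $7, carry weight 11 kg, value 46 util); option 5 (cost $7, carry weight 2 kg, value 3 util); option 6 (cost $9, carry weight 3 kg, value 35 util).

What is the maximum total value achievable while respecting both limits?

86 util

Feasible sets respecting both limits:
- option 1+option 4: cost 10, carry weight 15, value 86
- option 2+option 4: cost 13, carry weight 20, value 83
- option 1+option 2: cost 9, carry weight 13, value 77
Best: 86 util.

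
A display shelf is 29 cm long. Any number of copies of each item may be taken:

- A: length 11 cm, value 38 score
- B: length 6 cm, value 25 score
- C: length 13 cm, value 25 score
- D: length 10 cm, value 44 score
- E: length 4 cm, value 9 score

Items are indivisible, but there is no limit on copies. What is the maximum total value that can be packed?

Best value-per-unit is D at 44/10; filling with it alone gives 2×44 = 88.
Optimal mix: 3×B + 1×D → length 28, value 119.

119 score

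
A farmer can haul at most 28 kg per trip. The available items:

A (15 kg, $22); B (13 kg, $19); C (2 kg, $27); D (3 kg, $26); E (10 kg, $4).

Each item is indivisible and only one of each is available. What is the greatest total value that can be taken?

Check high-value combinations within 28 kg:
- B+C+D+E: weight 13+2+3+10=28, value 19+27+26+4=76
- A+C+D: weight 15+2+3=20, value 22+27+26=75
- B+C+D: weight 13+2+3=18, value 19+27+26=72
- C+D+E: weight 2+3+10=15, value 27+26+4=57
Best: $76.

$76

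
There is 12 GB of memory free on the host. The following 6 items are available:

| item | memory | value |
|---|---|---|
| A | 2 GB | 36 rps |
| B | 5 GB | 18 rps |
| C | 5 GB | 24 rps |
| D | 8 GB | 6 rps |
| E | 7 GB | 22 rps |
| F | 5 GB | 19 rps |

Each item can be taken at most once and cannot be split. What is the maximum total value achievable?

Check high-value combinations within 12 GB:
- A+C+F: memory 2+5+5=12, value 36+24+19=79
- A+B+C: memory 2+5+5=12, value 36+18+24=78
- A+B+F: memory 2+5+5=12, value 36+18+19=73
Best: 79 rps.

79 rps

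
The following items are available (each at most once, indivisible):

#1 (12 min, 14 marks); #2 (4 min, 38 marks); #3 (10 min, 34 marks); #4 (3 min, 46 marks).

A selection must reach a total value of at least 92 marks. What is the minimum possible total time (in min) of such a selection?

Subsets with value ≥ 92, sorted by total time:
- #2+#3+#4: time 17, value 118
- #1+#2+#4: time 19, value 98
- #1+#3+#4: time 25, value 94
Minimum time: 17 min.

17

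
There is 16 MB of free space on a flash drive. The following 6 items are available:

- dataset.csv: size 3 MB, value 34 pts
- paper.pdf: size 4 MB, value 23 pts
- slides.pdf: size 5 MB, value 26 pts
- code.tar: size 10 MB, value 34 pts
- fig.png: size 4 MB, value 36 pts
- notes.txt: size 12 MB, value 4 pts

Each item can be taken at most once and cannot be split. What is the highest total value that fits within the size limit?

Check high-value combinations within 16 MB:
- dataset.csv+paper.pdf+slides.pdf+fig.png: size 3+4+5+4=16, value 34+23+26+36=119
- dataset.csv+slides.pdf+fig.png: size 3+5+4=12, value 34+26+36=96
- dataset.csv+paper.pdf+fig.png: size 3+4+4=11, value 34+23+36=93
Best: 119 pts.

119 pts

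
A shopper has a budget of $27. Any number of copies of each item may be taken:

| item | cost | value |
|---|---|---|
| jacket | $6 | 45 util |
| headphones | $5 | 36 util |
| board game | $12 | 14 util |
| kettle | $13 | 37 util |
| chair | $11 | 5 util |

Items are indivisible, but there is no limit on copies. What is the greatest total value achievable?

Best value-per-unit is jacket at 45/6; filling with it alone gives 4×45 = 180.
Optimal mix: 2×jacket + 3×headphones → cost 27, value 198.

198 util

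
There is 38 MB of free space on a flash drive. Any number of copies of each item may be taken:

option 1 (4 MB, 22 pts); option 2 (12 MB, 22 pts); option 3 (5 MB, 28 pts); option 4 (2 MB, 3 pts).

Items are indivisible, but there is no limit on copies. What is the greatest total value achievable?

212 pts

Best value-per-unit is option 3 at 28/5; filling with it alone gives 7×28 = 196.
Optimal mix: 2×option 1 + 6×option 3 → size 38, value 212.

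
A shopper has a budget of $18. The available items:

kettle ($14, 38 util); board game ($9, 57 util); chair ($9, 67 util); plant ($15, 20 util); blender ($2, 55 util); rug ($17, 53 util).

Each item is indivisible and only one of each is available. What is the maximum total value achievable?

124 util

Check high-value combinations within $18:
- board game+chair: cost 9+9=18, value 57+67=124
- chair+blender: cost 9+2=11, value 67+55=122
- board game+blender: cost 9+2=11, value 57+55=112
- kettle+blender: cost 14+2=16, value 38+55=93
- plant+blender: cost 15+2=17, value 20+55=75
Best: 124 util.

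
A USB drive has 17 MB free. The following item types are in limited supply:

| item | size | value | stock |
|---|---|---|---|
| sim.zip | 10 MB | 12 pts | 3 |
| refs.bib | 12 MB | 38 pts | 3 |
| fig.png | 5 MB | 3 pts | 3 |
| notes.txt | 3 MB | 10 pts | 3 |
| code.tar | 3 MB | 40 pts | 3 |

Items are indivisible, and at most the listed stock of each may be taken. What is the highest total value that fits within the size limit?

Best selections within size 17 and stock limits:
- 2×notes.txt + 3×code.tar: size 15, value 140
- 1×fig.png + 1×notes.txt + 3×code.tar: size 17, value 133
Best: 140 pts.

140 pts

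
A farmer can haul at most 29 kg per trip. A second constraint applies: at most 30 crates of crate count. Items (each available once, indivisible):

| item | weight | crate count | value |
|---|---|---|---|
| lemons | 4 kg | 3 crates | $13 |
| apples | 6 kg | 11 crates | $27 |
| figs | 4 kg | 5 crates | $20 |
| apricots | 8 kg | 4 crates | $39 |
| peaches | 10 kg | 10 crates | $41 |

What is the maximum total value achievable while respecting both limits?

$127

Feasible sets respecting both limits:
- apples+figs+apricots+peaches: weight 28, crate count 30, value 127
- lemons+apples+apricots+peaches: weight 28, crate count 28, value 120
- lemons+figs+apricots+peaches: weight 26, crate count 22, value 113
Best: $127.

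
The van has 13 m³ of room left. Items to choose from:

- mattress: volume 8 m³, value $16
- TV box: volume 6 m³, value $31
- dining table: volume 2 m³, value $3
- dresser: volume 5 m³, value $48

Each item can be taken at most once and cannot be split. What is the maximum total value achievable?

$82

Check high-value combinations within 13 m³:
- TV box+dining table+dresser: volume 6+2+5=13, value 31+3+48=82
- TV box+dresser: volume 6+5=11, value 31+48=79
- mattress+dresser: volume 8+5=13, value 16+48=64
- dining table+dresser: volume 2+5=7, value 3+48=51
- dresser: volume 5, value 48
Best: $82.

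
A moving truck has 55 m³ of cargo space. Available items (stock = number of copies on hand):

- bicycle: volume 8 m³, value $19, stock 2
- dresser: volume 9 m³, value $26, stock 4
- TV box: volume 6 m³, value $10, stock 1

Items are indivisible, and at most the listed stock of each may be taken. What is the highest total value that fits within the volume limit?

Best selections within volume 55 and stock limits:
- 2×bicycle + 4×dresser: volume 52, value 142
- 1×bicycle + 4×dresser + 1×TV box: volume 50, value 133
Best: $142.

$142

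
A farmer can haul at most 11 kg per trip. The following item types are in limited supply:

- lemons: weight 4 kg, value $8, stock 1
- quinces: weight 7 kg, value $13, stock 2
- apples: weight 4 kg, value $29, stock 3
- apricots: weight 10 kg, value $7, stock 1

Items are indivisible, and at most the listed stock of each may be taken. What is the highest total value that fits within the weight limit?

Top feasible selections:
- 2×apples: weight 8, value 58
- 1×quinces + 1×apples: weight 11, value 42
- 1×lemons + 1×apples: weight 8, value 37
Best: $58.

$58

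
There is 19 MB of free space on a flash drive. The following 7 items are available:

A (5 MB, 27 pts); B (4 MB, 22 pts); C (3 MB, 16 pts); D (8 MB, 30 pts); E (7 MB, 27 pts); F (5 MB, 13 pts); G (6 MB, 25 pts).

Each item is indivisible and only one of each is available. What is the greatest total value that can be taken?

Check high-value combinations within 19 MB:
- A+B+C+E: size 5+4+3+7=19, value 27+22+16+27=92
- A+B+C+G: size 5+4+3+6=18, value 27+22+16+25=90
- A+D+G: size 5+8+6=19, value 27+30+25=82
- A+C+F+G: size 5+3+5+6=19, value 27+16+13+25=81
Best: 92 pts.

92 pts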